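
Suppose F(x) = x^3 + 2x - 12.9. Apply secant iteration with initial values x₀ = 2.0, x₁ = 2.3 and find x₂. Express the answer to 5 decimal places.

F(2.0) = -0.9000000, F(2.3) = 3.8670000
x₂ = 2.3000000 − 3.8670000·(2.3000000 − 2.0000000) / (3.8670000 − (-0.9000000)) = 2.3000000 − (1.1601000)/(4.7670000) = 2.0566394

2.05664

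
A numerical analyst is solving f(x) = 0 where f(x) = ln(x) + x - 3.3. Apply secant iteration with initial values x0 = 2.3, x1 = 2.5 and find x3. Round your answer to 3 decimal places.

f(2.3) = -0.16709, f(2.5) = 0.11629
x2 = 2.50000 − 0.11629·(2.50000 − 2.30000) / (0.11629 − (-0.16709)) = 2.50000 − (0.02326)/(0.28338) = 2.41793
f(2.41793) = 0.00084
x3 = 2.41793 − 0.00084·(2.41793 − 2.50000) / (0.00084 − 0.11629) = 2.41793 − (-0.00007)/(-0.11545) = 2.41733

2.417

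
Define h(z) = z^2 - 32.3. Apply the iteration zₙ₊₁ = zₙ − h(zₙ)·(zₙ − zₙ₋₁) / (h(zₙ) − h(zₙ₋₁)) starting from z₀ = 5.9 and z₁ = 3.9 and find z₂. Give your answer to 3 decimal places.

5.644

h(5.9) = 2.51000, h(3.9) = -17.09000
z₂ = 3.90000 − (-17.09000)·(3.90000 − 5.90000) / (-17.09000 − 2.51000) = 3.90000 − (34.18000)/(-19.60000) = 5.64388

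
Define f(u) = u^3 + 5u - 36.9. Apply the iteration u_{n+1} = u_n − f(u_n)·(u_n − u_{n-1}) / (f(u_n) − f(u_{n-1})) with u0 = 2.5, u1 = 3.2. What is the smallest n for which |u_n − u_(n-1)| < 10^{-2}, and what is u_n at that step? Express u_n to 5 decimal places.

n = 4, u_n = 2.83296

f(2.5) = -8.7750000, f(3.2) = 11.8680000
u2 = 3.2000000 − 11.8680000·(0.7000000)/(20.6430000) = 2.7975585;  |Δ| = 0.4024415
f(2.7975585) = -1.0175817
u3 = 2.7975585 − (-1.0175817)·(-0.4024415)/(-12.8855817) = 2.8293395;  |Δ| = 0.0317810
f(2.8293395) = -0.1039806
u4 = 2.8293395 − (-0.1039806)·(0.0317810)/(0.9136011) = 2.8329567;  |Δ| = 0.0036171
|u4 − u3| = 0.0036171 < 10^{-2}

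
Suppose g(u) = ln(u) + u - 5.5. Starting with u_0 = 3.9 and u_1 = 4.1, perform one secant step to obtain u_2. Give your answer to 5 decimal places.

g(3.9) = -0.2390234, g(4.1) = 0.0109870
u_2 = 4.1000000 − 0.0109870·(4.1000000 − 3.9000000) / (0.0109870 − (-0.2390234)) = 4.1000000 − (0.0021974)/(0.2500104) = 4.0912108

4.09121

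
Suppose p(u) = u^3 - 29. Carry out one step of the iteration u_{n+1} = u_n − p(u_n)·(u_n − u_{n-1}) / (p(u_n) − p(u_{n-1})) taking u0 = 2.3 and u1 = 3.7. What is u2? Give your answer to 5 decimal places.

2.91233

p(2.3) = -16.8330000, p(3.7) = 21.6530000
u2 = 3.7000000 − 21.6530000·(3.7000000 − 2.3000000) / (21.6530000 − (-16.8330000)) = 3.7000000 − (30.3142000)/(38.4860000) = 2.9123318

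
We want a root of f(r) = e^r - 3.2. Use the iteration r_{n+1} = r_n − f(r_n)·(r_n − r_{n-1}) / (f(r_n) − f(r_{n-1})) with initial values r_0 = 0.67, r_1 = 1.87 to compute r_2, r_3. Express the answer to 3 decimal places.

f(0.67) = -1.24576, f(1.87) = 3.28830
r_2 = 1.87000 − 3.28830·(1.87000 − 0.67000) / (3.28830 − (-1.24576)) = 1.87000 − (3.94596)/(4.53406) = 0.99971
f(0.99971) = -0.48251
r_3 = 0.99971 − (-0.48251)·(0.99971 − 1.87000) / (-0.48251 − 3.28830) = 0.99971 − (0.41993)/(-3.77081) = 1.11107

1.000, 1.111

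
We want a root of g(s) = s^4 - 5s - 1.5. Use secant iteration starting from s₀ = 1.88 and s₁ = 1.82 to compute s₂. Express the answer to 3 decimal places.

g(1.88) = 1.59198, g(1.82) = 0.37199
s₂ = 1.82000 − 0.37199·(1.82000 − 1.88000) / (0.37199 − 1.59198) = 1.82000 − (-0.02232)/(-1.21999) = 1.80171

1.802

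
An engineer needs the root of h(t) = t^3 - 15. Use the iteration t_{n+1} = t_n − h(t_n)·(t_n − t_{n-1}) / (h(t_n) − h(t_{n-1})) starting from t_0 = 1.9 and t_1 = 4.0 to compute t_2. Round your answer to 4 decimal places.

2.1992

h(1.9) = -8.141000, h(4.0) = 49.000000
t_2 = 4.000000 − 49.000000·(4.000000 − 1.900000) / (49.000000 − (-8.141000)) = 4.000000 − (102.900000)/(57.141000) = 2.199191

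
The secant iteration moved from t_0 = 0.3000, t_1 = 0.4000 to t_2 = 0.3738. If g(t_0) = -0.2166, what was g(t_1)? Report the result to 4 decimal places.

0.0769

The secant line through (0.3000, -0.2166) and (0.4000, g(t_1)) crosses zero at t_2 = 0.3738.
So (0.3000, -0.2166), (0.4000, g(t_1)), (0.3738, 0) are collinear:
g(t_1) = -0.2166 · (0.4000 − 0.3738) / (0.3000 − 0.3738) = -0.2166 · (0.026200)/(-0.073800) = 0.076896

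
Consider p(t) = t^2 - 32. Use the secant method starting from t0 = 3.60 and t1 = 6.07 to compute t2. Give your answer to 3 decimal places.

5.569

p(3.60) = -19.04000, p(6.07) = 4.84490
t2 = 6.07000 − 4.84490·(6.07000 − 3.60000) / (4.84490 − (-19.04000)) = 6.07000 − (11.96690)/(23.88490) = 5.56898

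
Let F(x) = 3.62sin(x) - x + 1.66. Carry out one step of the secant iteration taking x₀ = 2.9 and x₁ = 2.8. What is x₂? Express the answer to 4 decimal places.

F(2.9) = -0.373917, F(2.8) = 0.072657
x₂ = 2.800000 − 0.072657·(2.800000 − 2.900000) / (0.072657 − (-0.373917)) = 2.800000 − (-0.007266)/(0.446575) = 2.816270

2.8163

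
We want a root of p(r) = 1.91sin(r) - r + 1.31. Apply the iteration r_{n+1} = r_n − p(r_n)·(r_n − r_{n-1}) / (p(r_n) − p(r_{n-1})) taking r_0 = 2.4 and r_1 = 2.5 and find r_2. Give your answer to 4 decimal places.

2.4810

p(2.4) = 0.200135, p(2.5) = -0.046918
r_2 = 2.500000 − (-0.046918)·(2.500000 − 2.400000) / (-0.046918 − 0.200135) = 2.500000 − (-0.004692)/(-0.247053) = 2.481009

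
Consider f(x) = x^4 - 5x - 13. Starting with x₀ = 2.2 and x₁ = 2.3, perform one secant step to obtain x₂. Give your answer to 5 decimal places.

2.21415

f(2.2) = -0.5744000, f(2.3) = 3.4841000
x₂ = 2.3000000 − 3.4841000·(2.3000000 − 2.2000000) / (3.4841000 − (-0.5744000)) = 2.3000000 − (0.3484100)/(4.0585000) = 2.2141530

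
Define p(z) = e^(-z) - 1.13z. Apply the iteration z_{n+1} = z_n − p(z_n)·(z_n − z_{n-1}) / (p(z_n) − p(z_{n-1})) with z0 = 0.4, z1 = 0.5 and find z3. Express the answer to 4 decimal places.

0.5240

p(0.4) = 0.218320, p(0.5) = 0.041531
z2 = 0.500000 − 0.041531·(0.500000 − 0.400000) / (0.041531 − 0.218320) = 0.500000 − (0.004153)/(-0.176789) = 0.523492
p(0.523492) = 0.000903
z3 = 0.523492 − 0.000903·(0.523492 − 0.500000) / (0.000903 − 0.041531) = 0.523492 − (0.000021)/(-0.040628) = 0.524014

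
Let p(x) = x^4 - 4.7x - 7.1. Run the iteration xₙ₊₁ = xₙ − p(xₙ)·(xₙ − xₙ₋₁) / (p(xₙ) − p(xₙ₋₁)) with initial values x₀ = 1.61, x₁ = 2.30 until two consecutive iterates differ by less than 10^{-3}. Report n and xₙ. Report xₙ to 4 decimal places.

p(1.61) = -7.948018, p(2.30) = 10.074100
x₂ = 2.300000 − 10.074100·(0.690000)/(18.022118) = 1.914300;  |Δ| = 0.385700
p(1.914300) = -2.668321
x₃ = 1.914300 − (-2.668321)·(-0.385700)/(-12.742421) = 1.995067;  |Δ| = 0.080767
p(1.995067) = -0.634076
x₄ = 1.995067 − (-0.634076)·(0.080767)/(2.034245) = 2.020243;  |Δ| = 0.025175
p(2.020243) = 0.062526
x₅ = 2.020243 − 0.062526·(0.025175)/(0.696603) = 2.017983;  |Δ| = 0.002260
p(2.017983) = -0.001257
x₆ = 2.017983 − (-0.001257)·(-0.002260)/(-0.063783) = 2.018028;  |Δ| = 0.000045
|x₆ − x₅| = 0.000045 < 10^{-3}

n = 6, xₙ = 2.0180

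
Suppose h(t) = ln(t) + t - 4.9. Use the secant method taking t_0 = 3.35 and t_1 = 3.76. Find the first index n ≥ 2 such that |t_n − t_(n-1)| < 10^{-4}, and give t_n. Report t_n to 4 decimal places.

n = 4, t_n = 3.6149

h(3.35) = -0.341040, h(3.76) = 0.184419
t_2 = 3.760000 − 0.184419·(0.410000)/(0.525459) = 3.616103;  |Δ| = 0.143897
h(3.616103) = 0.001500
t_3 = 3.616103 − 0.001500·(-0.143897)/(-0.182919) = 3.614923;  |Δ| = 0.001180
h(3.614923) = -0.000006
t_4 = 3.614923 − (-0.000006)·(-0.001180)/(-0.001507) = 3.614928;  |Δ| = 0.000005
|t_4 − t_3| = 0.000005 < 10^{-4}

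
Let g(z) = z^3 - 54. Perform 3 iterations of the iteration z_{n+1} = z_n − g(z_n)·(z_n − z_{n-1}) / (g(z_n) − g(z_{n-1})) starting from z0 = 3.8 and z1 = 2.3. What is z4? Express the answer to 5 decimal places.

g(3.8) = 0.8720000, g(2.3) = -41.8330000
z2 = 2.3000000 − (-41.8330000)·(2.3000000 − 3.8000000) / (-41.8330000 − 0.8720000) = 2.3000000 − (62.7495000)/(-42.7050000) = 3.7693713
g(3.7693713) = -0.4441708
z3 = 3.7693713 − (-0.4441708)·(3.7693713 − 2.3000000) / (-0.4441708 − (-41.8330000)) = 3.7693713 − (-0.6526519)/(41.3888292) = 3.7851401
g(3.7851401) = 0.2307815
z4 = 3.7851401 − 0.2307815·(3.7851401 − 3.7693713) / (0.2307815 − (-0.4441708)) = 3.7851401 − (0.0036391)/(0.6749523) = 3.7797484

3.77975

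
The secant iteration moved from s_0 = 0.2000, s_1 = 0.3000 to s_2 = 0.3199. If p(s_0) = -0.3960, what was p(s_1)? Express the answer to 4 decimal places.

The secant line through (0.2000, -0.3960) and (0.3000, p(s_1)) crosses zero at s_2 = 0.3199.
So (0.2000, -0.3960), (0.3000, p(s_1)), (0.3199, 0) are collinear:
p(s_1) = -0.3960 · (0.3000 − 0.3199) / (0.2000 − 0.3199) = -0.3960 · (-0.019900)/(-0.119900) = -0.065725

-0.0657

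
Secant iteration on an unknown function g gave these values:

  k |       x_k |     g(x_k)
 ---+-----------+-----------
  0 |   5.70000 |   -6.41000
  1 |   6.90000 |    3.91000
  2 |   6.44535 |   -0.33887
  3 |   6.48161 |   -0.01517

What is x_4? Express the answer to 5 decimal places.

x_4 = 6.48161 − (-0.01517)·(6.48161 − 6.44535) / (-0.01517 − (-0.33887))
   = 6.48161 − (-0.0005501)/(0.3237000) = 6.4833093

6.48331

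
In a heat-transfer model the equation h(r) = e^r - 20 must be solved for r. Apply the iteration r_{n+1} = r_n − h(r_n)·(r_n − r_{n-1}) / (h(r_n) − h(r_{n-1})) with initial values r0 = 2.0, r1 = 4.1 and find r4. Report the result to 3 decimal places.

h(2.0) = -12.61094, h(4.1) = 40.34029
r2 = 4.10000 − 40.34029·(4.10000 − 2.00000) / (40.34029 − (-12.61094)) = 4.10000 − (84.71460)/(52.95123) = 2.50014
h(2.50014) = -7.81581
r3 = 2.50014 − (-7.81581)·(2.50014 − 4.10000) / (-7.81581 − 40.34029) = 2.50014 − (12.50421)/(-48.15610) = 2.75980
h(2.75980) = -4.20333
r4 = 2.75980 − (-4.20333)·(2.75980 − 2.50014) / (-4.20333 − (-7.81581)) = 2.75980 − (-1.09144)/(3.61248) = 3.06193

3.062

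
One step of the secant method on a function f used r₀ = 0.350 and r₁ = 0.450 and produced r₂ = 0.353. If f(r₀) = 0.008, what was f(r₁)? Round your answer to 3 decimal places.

The secant line through (0.350, 0.008) and (0.450, f(r₁)) crosses zero at r₂ = 0.353.
So (0.350, 0.008), (0.450, f(r₁)), (0.353, 0) are collinear:
f(r₁) = 0.008 · (0.450 − 0.353) / (0.350 − 0.353) = 0.008 · (0.09700)/(-0.00300) = -0.25867

-0.259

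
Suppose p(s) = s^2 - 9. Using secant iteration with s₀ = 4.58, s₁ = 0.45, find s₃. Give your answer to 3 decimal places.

p(4.58) = 11.97640, p(0.45) = -8.79750
s₂ = 0.45000 − (-8.79750)·(0.45000 − 4.58000) / (-8.79750 − 11.97640) = 0.45000 − (36.33367)/(-20.77390) = 2.19901
p(2.19901) = -4.16437
s₃ = 2.19901 − (-4.16437)·(2.19901 − 0.45000) / (-4.16437 − (-8.79750)) = 2.19901 − (-7.28351)/(4.63313) = 3.77106

3.771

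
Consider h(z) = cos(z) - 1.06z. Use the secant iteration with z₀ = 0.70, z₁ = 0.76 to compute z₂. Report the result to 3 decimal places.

0.713

h(0.70) = 0.02284, h(0.76) = -0.08076
z₂ = 0.76000 − (-0.08076)·(0.76000 − 0.70000) / (-0.08076 − 0.02284) = 0.76000 − (-0.00485)/(-0.10361) = 0.71323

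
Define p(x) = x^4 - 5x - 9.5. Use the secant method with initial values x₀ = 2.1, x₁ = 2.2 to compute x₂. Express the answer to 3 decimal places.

p(2.1) = -0.55190, p(2.2) = 2.92560
x₂ = 2.20000 − 2.92560·(2.20000 − 2.10000) / (2.92560 − (-0.55190)) = 2.20000 − (0.29256)/(3.47750) = 2.11587

2.116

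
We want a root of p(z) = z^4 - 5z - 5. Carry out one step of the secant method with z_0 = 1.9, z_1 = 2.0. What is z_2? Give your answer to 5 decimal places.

1.95948

p(1.9) = -1.4679000, p(2.0) = 1.0000000
z_2 = 2.0000000 − 1.0000000·(2.0000000 − 1.9000000) / (1.0000000 − (-1.4679000)) = 2.0000000 − (0.1000000)/(2.4679000) = 1.9594797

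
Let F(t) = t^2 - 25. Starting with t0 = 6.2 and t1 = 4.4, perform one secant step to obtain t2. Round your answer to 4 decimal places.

4.9321

F(6.2) = 13.440000, F(4.4) = -5.640000
t2 = 4.400000 − (-5.640000)·(4.400000 − 6.200000) / (-5.640000 − 13.440000) = 4.400000 − (10.152000)/(-19.080000) = 4.932075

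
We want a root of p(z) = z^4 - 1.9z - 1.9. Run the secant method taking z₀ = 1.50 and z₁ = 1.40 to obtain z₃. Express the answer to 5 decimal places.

1.47240

p(1.50) = 0.3125000, p(1.40) = -0.7184000
z₂ = 1.4000000 − (-0.7184000)·(1.4000000 − 1.5000000) / (-0.7184000 − 0.3125000) = 1.4000000 − (0.0718400)/(-1.0309000) = 1.4696867
p(1.4696867) = -0.0268957
z₃ = 1.4696867 − (-0.0268957)·(1.4696867 − 1.4000000) / (-0.0268957 − (-0.7184000)) = 1.4696867 − (-0.0018743)/(0.6915043) = 1.4723971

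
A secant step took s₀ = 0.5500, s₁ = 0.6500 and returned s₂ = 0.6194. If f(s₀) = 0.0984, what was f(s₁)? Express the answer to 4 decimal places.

The secant line through (0.5500, 0.0984) and (0.6500, f(s₁)) crosses zero at s₂ = 0.6194.
So (0.5500, 0.0984), (0.6500, f(s₁)), (0.6194, 0) are collinear:
f(s₁) = 0.0984 · (0.6500 − 0.6194) / (0.5500 − 0.6194) = 0.0984 · (0.030600)/(-0.069400) = -0.043387

-0.0434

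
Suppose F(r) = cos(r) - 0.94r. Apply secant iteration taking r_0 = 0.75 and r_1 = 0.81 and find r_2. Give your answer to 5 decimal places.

0.76624

F(0.75) = 0.0266889, F(0.81) = -0.0719016
r_2 = 0.8100000 − (-0.0719016)·(0.8100000 − 0.7500000) / (-0.0719016 − 0.0266889) = 0.8100000 − (-0.0043141)/(-0.0985904) = 0.7662423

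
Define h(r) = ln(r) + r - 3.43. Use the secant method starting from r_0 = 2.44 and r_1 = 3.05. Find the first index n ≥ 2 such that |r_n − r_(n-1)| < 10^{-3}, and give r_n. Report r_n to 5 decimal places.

h(2.44) = -0.0980020, h(3.05) = 0.7351416
r_2 = 3.0500000 − 0.7351416·(0.6100000)/(0.8331436) = 2.5117538;  |Δ| = 0.5382462
h(2.5117538) = 0.0027350
r_3 = 2.5117538 − 0.0027350·(-0.5382462)/(-0.7324066) = 2.5097438;  |Δ| = 0.0020100
h(2.5097438) = -0.0000755
r_4 = 2.5097438 − (-0.0000755)·(-0.0020100)/(-0.0028105) = 2.5097978;  |Δ| = 0.0000540
|r_4 − r_3| = 0.0000540 < 10^{-3}

n = 4, r_n = 2.50980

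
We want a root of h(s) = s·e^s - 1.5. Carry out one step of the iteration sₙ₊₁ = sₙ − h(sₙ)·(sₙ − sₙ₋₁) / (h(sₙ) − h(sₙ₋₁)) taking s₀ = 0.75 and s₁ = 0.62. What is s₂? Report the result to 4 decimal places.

0.7238

h(0.75) = 0.087750, h(0.62) = -0.347465
s₂ = 0.620000 − (-0.347465)·(0.620000 − 0.750000) / (-0.347465 − 0.087750) = 0.620000 − (0.045170)/(-0.435215) = 0.723789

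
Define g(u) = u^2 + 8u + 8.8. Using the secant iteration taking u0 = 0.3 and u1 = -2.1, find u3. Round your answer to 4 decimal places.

g(0.3) = 11.290000, g(-2.1) = -3.590000
u2 = -2.100000 − (-3.590000)·(-2.100000 − 0.300000) / (-3.590000 − 11.290000) = -2.100000 − (8.616000)/(-14.880000) = -1.520968
g(-1.520968) = -1.054399
u3 = -1.520968 − (-1.054399)·(-1.520968 − (-2.100000)) / (-1.054399 − (-3.590000)) = -1.520968 − (-0.610531)/(2.535601) = -1.280184

-1.2802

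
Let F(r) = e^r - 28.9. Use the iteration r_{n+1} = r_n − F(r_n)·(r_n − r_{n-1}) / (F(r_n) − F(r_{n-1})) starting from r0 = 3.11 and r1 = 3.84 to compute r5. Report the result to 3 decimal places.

3.364

F(3.11) = -6.47896, F(3.84) = 17.62547
r2 = 3.84000 − 17.62547·(3.84000 − 3.11000) / (17.62547 − (-6.47896)) = 3.84000 − (12.86660)/(24.10443) = 3.30621
F(3.30621) = -1.61835
r3 = 3.30621 − (-1.61835)·(3.30621 − 3.84000) / (-1.61835 − 17.62547) = 3.30621 − (0.86385)/(-19.24382) = 3.35110
F(3.35110) = -0.36578
r4 = 3.35110 − (-0.36578)·(3.35110 − 3.30621) / (-0.36578 − (-1.61835)) = 3.35110 − (-0.01642)/(1.25257) = 3.36421
F(3.36421) = 0.01073
r5 = 3.36421 − 0.01073·(3.36421 − 3.35110) / (0.01073 − (-0.36578)) = 3.36421 − (0.00014)/(0.37651) = 3.36384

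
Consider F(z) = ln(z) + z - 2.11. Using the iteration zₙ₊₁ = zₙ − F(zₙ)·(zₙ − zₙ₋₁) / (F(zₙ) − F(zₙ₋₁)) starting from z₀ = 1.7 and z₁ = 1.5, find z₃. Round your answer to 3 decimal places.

F(1.7) = 0.12063, F(1.5) = -0.20453
z₂ = 1.50000 − (-0.20453)·(1.50000 − 1.70000) / (-0.20453 − 0.12063) = 1.50000 − (0.04091)/(-0.32516) = 1.62580
F(1.62580) = 0.00181
z₃ = 1.62580 − 0.00181·(1.62580 − 1.50000) / (0.00181 − (-0.20453)) = 1.62580 − (0.00023)/(0.20634) = 1.62470

1.625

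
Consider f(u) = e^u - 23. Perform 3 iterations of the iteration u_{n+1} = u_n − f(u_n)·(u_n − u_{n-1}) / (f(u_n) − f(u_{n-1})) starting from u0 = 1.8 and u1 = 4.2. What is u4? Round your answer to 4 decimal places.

3.2582

f(1.8) = -16.950353, f(4.2) = 43.686331
u2 = 4.200000 − 43.686331·(4.200000 − 1.800000) / (43.686331 − (-16.950353)) = 4.200000 − (104.847194)/(60.636684) = 2.470895
f(2.470895) = -11.166968
u3 = 2.470895 − (-11.166968)·(2.470895 − 4.200000) / (-11.166968 − 43.686331) = 2.470895 − (19.308860)/(-54.853299) = 2.822904
f(2.822904) = -6.174357
u4 = 2.822904 − (-6.174357)·(2.822904 − 2.470895) / (-6.174357 − (-11.166968)) = 2.822904 − (-2.173430)/(4.992610) = 3.258233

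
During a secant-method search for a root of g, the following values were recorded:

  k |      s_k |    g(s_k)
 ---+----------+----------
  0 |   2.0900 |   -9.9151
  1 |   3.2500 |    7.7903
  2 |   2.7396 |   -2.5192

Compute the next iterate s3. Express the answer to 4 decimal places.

2.8643

s3 = 2.7396 − (-2.5192)·(2.7396 − 3.2500) / (-2.5192 − 7.7903)
   = 2.7396 − (1.285800)/(-10.309500) = 2.864320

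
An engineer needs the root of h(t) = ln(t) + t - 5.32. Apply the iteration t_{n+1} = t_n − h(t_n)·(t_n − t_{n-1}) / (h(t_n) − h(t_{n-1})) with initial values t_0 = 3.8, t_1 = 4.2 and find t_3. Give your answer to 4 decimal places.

3.9470

h(3.8) = -0.184999, h(4.2) = 0.315085
t_2 = 4.200000 − 0.315085·(4.200000 − 3.800000) / (0.315085 − (-0.184999)) = 4.200000 − (0.126034)/(0.500083) = 3.947974
h(3.947974) = 0.001177
t_3 = 3.947974 − 0.001177·(3.947974 − 4.200000) / (0.001177 − 0.315085) = 3.947974 − (-0.000297)/(-0.313907) = 3.947029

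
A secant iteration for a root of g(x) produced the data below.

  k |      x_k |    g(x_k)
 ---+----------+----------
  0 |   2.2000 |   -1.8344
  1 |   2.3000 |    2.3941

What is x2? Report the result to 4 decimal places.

2.2434

x2 = 2.3000 − 2.3941·(2.3000 − 2.2000) / (2.3941 − (-1.8344))
   = 2.3000 − (0.239410)/(4.228500) = 2.243382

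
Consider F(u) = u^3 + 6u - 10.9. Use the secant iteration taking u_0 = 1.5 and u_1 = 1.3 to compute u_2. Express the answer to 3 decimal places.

F(1.5) = 1.47500, F(1.3) = -0.90300
u_2 = 1.30000 − (-0.90300)·(1.30000 − 1.50000) / (-0.90300 − 1.47500) = 1.30000 − (0.18060)/(-2.37800) = 1.37595

1.376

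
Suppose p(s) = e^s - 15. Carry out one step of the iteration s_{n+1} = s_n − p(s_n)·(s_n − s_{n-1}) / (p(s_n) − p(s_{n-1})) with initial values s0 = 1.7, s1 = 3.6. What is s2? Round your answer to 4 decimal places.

p(1.7) = -9.526053, p(3.6) = 21.598234
s2 = 3.600000 − 21.598234·(3.600000 − 1.700000) / (21.598234 − (-9.526053)) = 3.600000 − (41.036645)/(31.124287) = 2.281523

2.2815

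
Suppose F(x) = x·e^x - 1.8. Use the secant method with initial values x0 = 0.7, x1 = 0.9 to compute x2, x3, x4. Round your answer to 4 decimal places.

F(0.7) = -0.390373, F(0.9) = 0.413643
x2 = 0.900000 − 0.413643·(0.900000 − 0.700000) / (0.413643 − (-0.390373)) = 0.900000 − (0.082729)/(0.804016) = 0.797106
F(0.797106) = -0.031135
x3 = 0.797106 − (-0.031135)·(0.797106 − 0.900000) / (-0.031135 − 0.413643) = 0.797106 − (0.003204)/(-0.444778) = 0.804309
F(0.804309) = -0.002249
x4 = 0.804309 − (-0.002249)·(0.804309 − 0.797106) / (-0.002249 − (-0.031135)) = 0.804309 − (-0.000016)/(0.028886) = 0.804869

0.7971, 0.8043, 0.8049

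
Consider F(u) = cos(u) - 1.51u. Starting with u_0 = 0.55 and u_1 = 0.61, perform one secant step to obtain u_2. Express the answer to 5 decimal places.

0.56070

F(0.55) = 0.0220245, F(0.61) = -0.1014520
u_2 = 0.6100000 − (-0.1014520)·(0.6100000 − 0.5500000) / (-0.1014520 − 0.0220245) = 0.6100000 − (-0.0060871)/(-0.1234765) = 0.5607022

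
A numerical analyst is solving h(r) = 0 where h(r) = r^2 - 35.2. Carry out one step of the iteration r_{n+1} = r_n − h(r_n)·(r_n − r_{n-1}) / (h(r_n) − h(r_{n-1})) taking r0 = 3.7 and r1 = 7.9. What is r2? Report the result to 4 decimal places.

h(3.7) = -21.510000, h(7.9) = 27.210000
r2 = 7.900000 − 27.210000·(7.900000 − 3.700000) / (27.210000 − (-21.510000)) = 7.900000 − (114.282000)/(48.720000) = 5.554310

5.5543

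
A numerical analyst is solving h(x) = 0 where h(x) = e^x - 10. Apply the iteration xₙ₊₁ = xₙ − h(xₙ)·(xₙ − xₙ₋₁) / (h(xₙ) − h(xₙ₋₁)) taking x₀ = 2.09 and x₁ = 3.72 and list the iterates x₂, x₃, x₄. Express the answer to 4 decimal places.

h(2.09) = -1.915085, h(3.72) = 31.264394
x₂ = 3.720000 − 31.264394·(3.720000 − 2.090000) / (31.264394 − (-1.915085)) = 3.720000 − (50.960962)/(33.179479) = 2.184082
h(2.184082) = -1.117510
x₃ = 2.184082 − (-1.117510)·(2.184082 − 3.720000) / (-1.117510 − 31.264394) = 2.184082 − (1.716404)/(-32.381904) = 2.237087
h(2.237087) = -0.633992
x₄ = 2.237087 − (-0.633992)·(2.237087 − 2.184082) / (-0.633992 − (-1.117510)) = 2.237087 − (-0.033605)/(0.483518) = 2.306588

2.1841, 2.2371, 2.3066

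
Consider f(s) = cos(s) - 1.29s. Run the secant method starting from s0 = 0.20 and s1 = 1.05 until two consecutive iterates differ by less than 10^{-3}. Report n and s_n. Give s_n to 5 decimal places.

f(0.20) = 0.7220666, f(1.05) = -0.8569290
s2 = 1.0500000 − (-0.8569290)·(0.8500000)/(-1.5789955) = 0.5887007;  |Δ| = 0.4612993
f(0.5887007) = 0.0722390
s3 = 0.5887007 − 0.0722390·(-0.4612993)/(0.9291680) = 0.6245648;  |Δ| = 0.0358642
f(0.6245648) = 0.0055291
s4 = 0.6245648 − 0.0055291·(0.0358642)/(-0.0667100) = 0.6275373;  |Δ| = 0.0029725
f(0.6275373) = -0.0000472
s5 = 0.6275373 − (-0.0000472)·(0.0029725)/(-0.0055763) = 0.6275122;  |Δ| = 0.0000252
|s5 − s4| = 0.0000252 < 10^{-3}

n = 5, s_n = 0.62751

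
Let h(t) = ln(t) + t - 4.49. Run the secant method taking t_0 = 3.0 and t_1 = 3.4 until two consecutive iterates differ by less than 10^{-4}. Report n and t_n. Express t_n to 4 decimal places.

n = 4, t_n = 3.2970

h(3.0) = -0.391388, h(3.4) = 0.133775
t_2 = 3.400000 − 0.133775·(0.400000)/(0.525163) = 3.298108;  |Δ| = 0.101892
h(3.298108) = 0.001456
t_3 = 3.298108 − 0.001456·(-0.101892)/(-0.132319) = 3.296986;  |Δ| = 0.001121
h(3.296986) = -0.000005
t_4 = 3.296986 − (-0.000005)·(-0.001121)/(-0.001462) = 3.296990;  |Δ| = 0.000004
|t_4 − t_3| = 0.000004 < 10^{-4}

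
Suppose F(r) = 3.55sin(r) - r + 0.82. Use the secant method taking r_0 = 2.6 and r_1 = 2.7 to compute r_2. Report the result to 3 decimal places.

F(2.6) = 0.05003, F(2.7) = -0.36280
r_2 = 2.70000 − (-0.36280)·(2.70000 − 2.60000) / (-0.36280 − 0.05003) = 2.70000 − (-0.03628)/(-0.41283) = 2.61212

2.612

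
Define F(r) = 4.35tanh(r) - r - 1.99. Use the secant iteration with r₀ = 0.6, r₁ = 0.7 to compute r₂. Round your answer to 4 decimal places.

0.7316

F(0.6) = -0.253834, F(0.7) = -0.061000
r₂ = 0.700000 − (-0.061000)·(0.700000 − 0.600000) / (-0.061000 − (-0.253834)) = 0.700000 − (-0.006100)/(0.192834) = 0.731633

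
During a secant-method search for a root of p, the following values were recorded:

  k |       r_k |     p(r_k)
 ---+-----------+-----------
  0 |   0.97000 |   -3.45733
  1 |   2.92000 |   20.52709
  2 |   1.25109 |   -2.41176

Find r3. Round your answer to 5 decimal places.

r3 = 1.25109 − (-2.41176)·(1.25109 − 2.92000) / (-2.41176 − 20.52709)
   = 1.25109 − (4.0250104)/(-22.9388500) = 1.4265570

1.42656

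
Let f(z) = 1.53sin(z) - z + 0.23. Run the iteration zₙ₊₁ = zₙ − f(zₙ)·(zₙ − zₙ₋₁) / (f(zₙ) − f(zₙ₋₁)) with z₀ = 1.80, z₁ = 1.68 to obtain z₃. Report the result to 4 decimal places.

1.7386

f(1.80) = -0.080013, f(1.68) = 0.070886
z₂ = 1.680000 − 0.070886·(1.680000 − 1.800000) / (0.070886 − (-0.080013)) = 1.680000 − (-0.008506)/(0.150899) = 1.736371
f(1.736371) = 0.002704
z₃ = 1.736371 − 0.002704·(1.736371 − 1.680000) / (0.002704 − 0.070886) = 1.736371 − (0.000152)/(-0.068182) = 1.738607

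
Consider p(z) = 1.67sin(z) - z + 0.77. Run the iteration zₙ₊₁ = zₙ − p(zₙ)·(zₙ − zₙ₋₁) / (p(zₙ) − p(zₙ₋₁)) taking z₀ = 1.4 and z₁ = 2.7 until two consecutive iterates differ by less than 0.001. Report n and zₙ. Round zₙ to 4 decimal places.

n = 6, zₙ = 2.1592

p(1.4) = 1.015701, p(2.7) = -1.216276
z₂ = 2.700000 − (-1.216276)·(1.300000)/(-2.231977) = 1.991588;  |Δ| = 0.708412
p(1.991588) = 0.302730
z₃ = 1.991588 − 0.302730·(-0.708412)/(1.519006) = 2.132771;  |Δ| = 0.141183
p(2.132771) = 0.050390
z₄ = 2.132771 − 0.050390·(0.141183)/(-0.252340) = 2.160964;  |Δ| = 0.028193
p(2.160964) = -0.003449
z₅ = 2.160964 − (-0.003449)·(0.028193)/(-0.053839) = 2.159158;  |Δ| = 0.001806
p(2.159158) = 0.000033
z₆ = 2.159158 − 0.000033·(-0.001806)/(0.003483) = 2.159175;  |Δ| = 0.000017
|z₆ − z₅| = 0.000017 < 0.001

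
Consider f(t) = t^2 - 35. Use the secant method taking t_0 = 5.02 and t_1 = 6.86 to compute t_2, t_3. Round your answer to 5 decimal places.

5.84488, 5.91079

f(5.02) = -9.7996000, f(6.86) = 12.0596000
t_2 = 6.8600000 − 12.0596000·(6.8600000 − 5.0200000) / (12.0596000 − (-9.7996000)) = 6.8600000 − (22.1896640)/(21.8592000) = 5.8448822
f(5.8448822) = -0.8373526
t_3 = 5.8448822 − (-0.8373526)·(5.8448822 − 6.8600000) / (-0.8373526 − 12.0596000) = 5.8448822 − (0.8500116)/(-12.8969526) = 5.9107901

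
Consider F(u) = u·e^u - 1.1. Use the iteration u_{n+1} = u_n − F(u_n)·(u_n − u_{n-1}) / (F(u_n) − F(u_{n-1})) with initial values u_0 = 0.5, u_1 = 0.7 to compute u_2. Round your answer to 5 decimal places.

F(0.5) = -0.2756394, F(0.7) = 0.3096269
u_2 = 0.7000000 − 0.3096269·(0.7000000 − 0.5000000) / (0.3096269 − (-0.2756394)) = 0.7000000 − (0.0619254)/(0.5852663) = 0.5941928

0.59419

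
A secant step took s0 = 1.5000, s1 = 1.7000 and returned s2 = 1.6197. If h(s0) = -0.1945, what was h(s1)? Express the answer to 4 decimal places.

The secant line through (1.5000, -0.1945) and (1.7000, h(s1)) crosses zero at s2 = 1.6197.
So (1.5000, -0.1945), (1.7000, h(s1)), (1.6197, 0) are collinear:
h(s1) = -0.1945 · (1.7000 − 1.6197) / (1.5000 − 1.6197) = -0.1945 · (0.080300)/(-0.119700) = 0.130479

0.1305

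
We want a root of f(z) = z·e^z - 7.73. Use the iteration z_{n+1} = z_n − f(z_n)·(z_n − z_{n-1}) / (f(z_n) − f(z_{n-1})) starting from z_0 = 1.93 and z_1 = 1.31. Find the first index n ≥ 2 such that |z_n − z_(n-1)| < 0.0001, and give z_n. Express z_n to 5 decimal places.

f(1.93) = 5.5667548, f(1.31) = -2.8749124
z_2 = 1.3100000 − (-2.8749124)·(-0.6200000)/(-8.4416672) = 1.5211485;  |Δ| = 0.2111485
f(1.5211485) = -0.7669736
z_3 = 1.5211485 − (-0.7669736)·(0.2111485)/(2.1079388) = 1.5979749;  |Δ| = 0.0768264
f(1.5979749) = 0.1688099
z_4 = 1.5979749 − 0.1688099·(0.0768264)/(0.9357835) = 1.5841159;  |Δ| = 0.0138590
f(1.5841159) = -0.0074674
z_5 = 1.5841159 − (-0.0074674)·(-0.0138590)/(-0.1762774) = 1.5847030;  |Δ| = 0.0005871
f(1.5847030) = -0.0000685
z_6 = 1.5847030 − (-0.0000685)·(0.0005871)/(0.0073989) = 1.5847084;  |Δ| = 0.0000054
|z_6 − z_5| = 0.0000054 < 0.0001

n = 6, z_n = 1.58471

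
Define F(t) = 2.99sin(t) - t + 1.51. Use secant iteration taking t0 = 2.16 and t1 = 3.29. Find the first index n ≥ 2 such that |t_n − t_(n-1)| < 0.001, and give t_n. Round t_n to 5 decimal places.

F(2.16) = 1.8358365, F(3.29) = -2.2221109
t2 = 3.2900000 − (-2.2221109)·(1.1300000)/(-4.0579474) = 2.6712179;  |Δ| = 0.6187821
F(2.6712179) = 0.1939111
t3 = 2.6712179 − 0.1939111·(-0.6187821)/(2.4160220) = 2.7208816;  |Δ| = 0.0496637
F(2.7208816) = 0.0102630
t4 = 2.7208816 − 0.0102630·(0.0496637)/(-0.1836481) = 2.7236570;  |Δ| = 0.0027754
F(2.7236570) = -0.0000919
t5 = 2.7236570 − (-0.0000919)·(0.0027754)/(-0.0103550) = 2.7236324;  |Δ| = 0.0000246
|t5 − t4| = 0.0000246 < 0.001

n = 5, t_n = 2.72363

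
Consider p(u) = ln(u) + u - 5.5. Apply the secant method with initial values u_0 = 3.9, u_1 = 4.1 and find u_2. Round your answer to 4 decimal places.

p(3.9) = -0.239023, p(4.1) = 0.010987
u_2 = 4.100000 − 0.010987·(4.100000 − 3.900000) / (0.010987 − (-0.239023)) = 4.100000 − (0.002197)/(0.250010) = 4.091211

4.0912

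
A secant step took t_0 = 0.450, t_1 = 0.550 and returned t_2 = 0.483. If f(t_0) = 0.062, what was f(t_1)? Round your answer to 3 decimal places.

The secant line through (0.450, 0.062) and (0.550, f(t_1)) crosses zero at t_2 = 0.483.
So (0.450, 0.062), (0.550, f(t_1)), (0.483, 0) are collinear:
f(t_1) = 0.062 · (0.550 − 0.483) / (0.450 − 0.483) = 0.062 · (0.06700)/(-0.03300) = -0.12588

-0.126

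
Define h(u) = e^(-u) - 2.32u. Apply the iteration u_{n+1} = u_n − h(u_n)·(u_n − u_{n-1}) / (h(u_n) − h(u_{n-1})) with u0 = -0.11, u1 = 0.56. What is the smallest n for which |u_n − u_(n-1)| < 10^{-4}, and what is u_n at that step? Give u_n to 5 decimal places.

h(-0.11) = 1.3714781, h(0.56) = -0.7279909
u2 = 0.5600000 − (-0.7279909)·(0.6700000)/(-2.0994690) = 0.3276775;  |Δ| = 0.2323225
h(0.3276775) = -0.0396164
u3 = 0.3276775 − (-0.0396164)·(-0.2323225)/(0.6883746) = 0.3143072;  |Δ| = 0.0133703
h(0.3143072) = 0.0011020
u4 = 0.3143072 − 0.0011020·(-0.0133703)/(0.0407184) = 0.3146690;  |Δ| = 0.0003619
h(0.3146690) = -0.0000017
u5 = 0.3146690 − (-0.0000017)·(0.0003619)/(-0.0011037) = 0.3146685;  |Δ| = 0.0000006
|u5 − u4| = 0.0000006 < 10^{-4}

n = 5, u_n = 0.31467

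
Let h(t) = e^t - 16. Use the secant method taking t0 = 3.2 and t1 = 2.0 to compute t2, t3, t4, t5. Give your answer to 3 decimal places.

h(3.2) = 8.53253, h(2.0) = -8.61094
t2 = 2.00000 − (-8.61094)·(2.00000 − 3.20000) / (-8.61094 − 8.53253) = 2.00000 − (10.33313)/(-17.14347) = 2.60274
h(2.60274) = -2.49926
t3 = 2.60274 − (-2.49926)·(2.60274 − 2.00000) / (-2.49926 − (-8.61094)) = 2.60274 − (-1.50642)/(6.11168) = 2.84923
h(2.84923) = 1.27440
t4 = 2.84923 − 1.27440·(2.84923 − 2.60274) / (1.27440 − (-2.49926)) = 2.84923 − (0.31412)/(3.77366) = 2.76599
h(2.76599) = -0.10529
t5 = 2.76599 − (-0.10529)·(2.76599 − 2.84923) / (-0.10529 − 1.27440) = 2.76599 − (0.00876)/(-1.37969) = 2.77234

2.603, 2.849, 2.766, 2.772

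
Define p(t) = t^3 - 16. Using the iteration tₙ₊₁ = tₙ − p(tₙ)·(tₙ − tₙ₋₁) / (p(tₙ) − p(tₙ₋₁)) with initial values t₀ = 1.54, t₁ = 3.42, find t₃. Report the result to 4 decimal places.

p(1.54) = -12.347736, p(3.42) = 24.001688
t₂ = 3.420000 − 24.001688·(3.420000 − 1.540000) / (24.001688 − (-12.347736)) = 3.420000 − (45.123173)/(36.349424) = 2.178628
p(2.178628) = -5.659323
t₃ = 2.178628 − (-5.659323)·(2.178628 − 3.420000) / (-5.659323 − 24.001688) = 2.178628 − (7.025328)/(-29.661011) = 2.415482

2.4155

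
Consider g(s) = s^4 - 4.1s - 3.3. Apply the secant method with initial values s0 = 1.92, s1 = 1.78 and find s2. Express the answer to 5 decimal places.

g(1.92) = 2.4175450, g(1.78) = -0.5592414
s2 = 1.7800000 − (-0.5592414)·(1.7800000 − 1.9200000) / (-0.5592414 − 2.4175450) = 1.7800000 − (0.0782938)/(-2.9767864) = 1.8063015

1.80630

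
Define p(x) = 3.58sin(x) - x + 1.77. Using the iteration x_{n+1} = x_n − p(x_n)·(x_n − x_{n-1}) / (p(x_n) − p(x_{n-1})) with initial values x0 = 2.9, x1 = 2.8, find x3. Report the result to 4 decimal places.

p(2.9) = -0.273487, p(2.8) = 0.169258
x2 = 2.800000 − 0.169258·(2.800000 − 2.900000) / (0.169258 − (-0.273487)) = 2.800000 − (-0.016926)/(0.442745) = 2.838229
p(2.838229) = 0.001231
x3 = 2.838229 − 0.001231·(2.838229 − 2.800000) / (0.001231 − 0.169258) = 2.838229 − (0.000047)/(-0.168027) = 2.838509

2.8385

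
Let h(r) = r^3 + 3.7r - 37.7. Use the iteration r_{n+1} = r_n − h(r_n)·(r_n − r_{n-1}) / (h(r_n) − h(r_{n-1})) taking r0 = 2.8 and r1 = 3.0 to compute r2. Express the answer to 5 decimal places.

h(2.8) = -5.3880000, h(3.0) = 0.4000000
r2 = 3.0000000 − 0.4000000·(3.0000000 − 2.8000000) / (0.4000000 − (-5.3880000)) = 3.0000000 − (0.0800000)/(5.7880000) = 2.9861783

2.98618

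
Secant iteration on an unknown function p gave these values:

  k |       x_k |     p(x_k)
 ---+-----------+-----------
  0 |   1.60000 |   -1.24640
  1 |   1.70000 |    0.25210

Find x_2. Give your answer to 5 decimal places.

x_2 = 1.70000 − 0.25210·(1.70000 − 1.60000) / (0.25210 − (-1.24640))
   = 1.70000 − (0.0252100)/(1.4985000) = 1.6831765

1.68318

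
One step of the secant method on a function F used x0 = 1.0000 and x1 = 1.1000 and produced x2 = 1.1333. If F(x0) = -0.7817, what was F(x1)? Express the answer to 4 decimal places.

The secant line through (1.0000, -0.7817) and (1.1000, F(x1)) crosses zero at x2 = 1.1333.
So (1.0000, -0.7817), (1.1000, F(x1)), (1.1333, 0) are collinear:
F(x1) = -0.7817 · (1.1000 − 1.1333) / (1.0000 − 1.1333) = -0.7817 · (-0.033300)/(-0.133300) = -0.195278

-0.1953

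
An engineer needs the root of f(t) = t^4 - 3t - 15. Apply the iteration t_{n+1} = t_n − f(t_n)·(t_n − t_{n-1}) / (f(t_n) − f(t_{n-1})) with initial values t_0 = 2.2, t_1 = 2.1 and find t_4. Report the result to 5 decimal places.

2.15224

f(2.2) = 1.8256000, f(2.1) = -1.8519000
t_2 = 2.1000000 − (-1.8519000)·(2.1000000 − 2.2000000) / (-1.8519000 − 1.8256000) = 2.1000000 − (0.1851900)/(-3.6775000) = 2.1503576
f(2.1503576) = -0.0693479
t_3 = 2.1503576 − (-0.0693479)·(2.1503576 − 2.1000000) / (-0.0693479 − (-1.8519000)) = 2.1503576 − (-0.0034922)/(1.7825521) = 2.1523167
f(2.1523167) = 0.0028012
t_4 = 2.1523167 − 0.0028012·(2.1523167 − 2.1503576) / (0.0028012 − (-0.0693479)) = 2.1523167 − (0.0000055)/(0.0721491) = 2.1522406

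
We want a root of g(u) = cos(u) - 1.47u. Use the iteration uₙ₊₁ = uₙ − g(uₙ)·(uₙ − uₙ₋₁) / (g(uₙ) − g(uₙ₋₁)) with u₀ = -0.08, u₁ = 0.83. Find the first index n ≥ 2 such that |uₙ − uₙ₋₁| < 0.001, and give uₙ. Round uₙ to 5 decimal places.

n = 5, uₙ = 0.57199

g(-0.08) = 1.1144017, g(0.83) = -0.5452242
u₂ = 0.8300000 − (-0.5452242)·(0.9100000)/(-1.6596259) = 0.5310446;  |Δ| = 0.2989554
g(0.5310446) = 0.0816429
u₃ = 0.5310446 − 0.0816429·(-0.2989554)/(0.6268671) = 0.5699804;  |Δ| = 0.0389358
g(0.5699804) = 0.0040403
u₄ = 0.5699804 − 0.0040403·(0.0389358)/(-0.0776026) = 0.5720076;  |Δ| = 0.0020271
g(0.5720076) = -0.0000352
u₅ = 0.5720076 − (-0.0000352)·(0.0020271)/(-0.0040755) = 0.5719901;  |Δ| = 0.0000175
|u₅ − u₄| = 0.0000175 < 0.001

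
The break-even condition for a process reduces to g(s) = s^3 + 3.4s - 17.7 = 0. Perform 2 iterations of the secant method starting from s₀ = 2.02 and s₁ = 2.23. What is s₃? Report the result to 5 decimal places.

g(2.02) = -2.5895920, g(2.23) = 0.9715670
s₂ = 2.2300000 − 0.9715670·(2.2300000 − 2.0200000) / (0.9715670 − (-2.5895920)) = 2.2300000 − (0.2040291)/(3.5611590) = 2.1727071
g(2.1727071) = -0.0561925
s₃ = 2.1727071 − (-0.0561925)·(2.1727071 − 2.2300000) / (-0.0561925 − 0.9715670) = 2.1727071 − (0.0032194)/(-1.0277595) = 2.1758396

2.17584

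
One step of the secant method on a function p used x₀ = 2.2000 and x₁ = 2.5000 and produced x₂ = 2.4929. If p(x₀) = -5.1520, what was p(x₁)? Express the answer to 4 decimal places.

The secant line through (2.2000, -5.1520) and (2.5000, p(x₁)) crosses zero at x₂ = 2.4929.
So (2.2000, -5.1520), (2.5000, p(x₁)), (2.4929, 0) are collinear:
p(x₁) = -5.1520 · (2.5000 − 2.4929) / (2.2000 − 2.4929) = -5.1520 · (0.007100)/(-0.292900) = 0.124886

0.1249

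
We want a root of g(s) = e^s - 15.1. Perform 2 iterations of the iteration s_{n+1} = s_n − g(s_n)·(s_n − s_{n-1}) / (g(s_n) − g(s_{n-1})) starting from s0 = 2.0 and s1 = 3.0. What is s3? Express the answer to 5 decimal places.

g(2.0) = -7.7109439, g(3.0) = 4.9855369
s2 = 3.0000000 − 4.9855369·(3.0000000 − 2.0000000) / (4.9855369 − (-7.7109439)) = 3.0000000 − (4.9855369)/(12.6964808) = 2.6073292
g(2.6073292) = -1.5372207
s3 = 2.6073292 − (-1.5372207)·(2.6073292 − 3.0000000) / (-1.5372207 − 4.9855369) = 2.6073292 − (0.6036216)/(-6.5227576) = 2.6998701

2.69987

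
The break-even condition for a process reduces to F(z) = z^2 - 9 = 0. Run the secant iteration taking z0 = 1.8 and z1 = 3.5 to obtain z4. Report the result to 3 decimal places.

F(1.8) = -5.76000, F(3.5) = 3.25000
z2 = 3.50000 − 3.25000·(3.50000 − 1.80000) / (3.25000 − (-5.76000)) = 3.50000 − (5.52500)/(9.01000) = 2.88679
F(2.88679) = -0.66643
z3 = 2.88679 − (-0.66643)·(2.88679 − 3.50000) / (-0.66643 − 3.25000) = 2.88679 − (0.40866)/(-3.91643) = 2.99114
F(2.99114) = -0.05310
z4 = 2.99114 − (-0.05310)·(2.99114 − 2.88679) / (-0.05310 − (-0.66643)) = 2.99114 − (-0.00554)/(0.61333) = 3.00017

3.000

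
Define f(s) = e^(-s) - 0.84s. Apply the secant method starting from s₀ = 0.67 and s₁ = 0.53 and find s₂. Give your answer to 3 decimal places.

0.633

f(0.67) = -0.05109, f(0.53) = 0.14340
s₂ = 0.53000 − 0.14340·(0.53000 − 0.67000) / (0.14340 − (-0.05109)) = 0.53000 − (-0.02008)/(0.19450) = 0.63322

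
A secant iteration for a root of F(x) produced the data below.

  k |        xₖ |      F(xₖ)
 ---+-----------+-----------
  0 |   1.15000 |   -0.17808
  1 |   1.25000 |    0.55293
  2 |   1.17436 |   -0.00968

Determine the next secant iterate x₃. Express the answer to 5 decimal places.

x₃ = 1.17436 − (-0.00968)·(1.17436 − 1.25000) / (-0.00968 − 0.55293)
   = 1.17436 − (0.0007322)/(-0.5626100) = 1.1756614

1.17566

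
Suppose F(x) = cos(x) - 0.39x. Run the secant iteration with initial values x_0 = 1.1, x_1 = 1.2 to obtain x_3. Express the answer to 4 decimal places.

F(1.1) = 0.024596, F(1.2) = -0.105642
x_2 = 1.200000 − (-0.105642)·(1.200000 − 1.100000) / (-0.105642 − 0.024596) = 1.200000 − (-0.010564)/(-0.130238) = 1.118885
F(1.118885) = 0.000320
x_3 = 1.118885 − 0.000320·(1.118885 − 1.200000) / (0.000320 − (-0.105642)) = 1.118885 − (-0.000026)/(0.105962) = 1.119130

1.1191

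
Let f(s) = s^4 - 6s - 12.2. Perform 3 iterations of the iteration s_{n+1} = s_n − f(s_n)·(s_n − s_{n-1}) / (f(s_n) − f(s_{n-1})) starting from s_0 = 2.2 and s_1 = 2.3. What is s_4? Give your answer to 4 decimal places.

2.2518

f(2.2) = -1.974400, f(2.3) = 1.984100
s_2 = 2.300000 − 1.984100·(2.300000 − 2.200000) / (1.984100 − (-1.974400)) = 2.300000 − (0.198410)/(3.958500) = 2.249877
f(2.249877) = -0.075941
s_3 = 2.249877 − (-0.075941)·(2.249877 − 2.300000) / (-0.075941 − 1.984100) = 2.249877 − (0.003806)/(-2.060041) = 2.251725
f(2.251725) = -0.002751
s_4 = 2.251725 − (-0.002751)·(2.251725 − 2.249877) / (-0.002751 − (-0.075941)) = 2.251725 − (-0.000005)/(0.073190) = 2.251795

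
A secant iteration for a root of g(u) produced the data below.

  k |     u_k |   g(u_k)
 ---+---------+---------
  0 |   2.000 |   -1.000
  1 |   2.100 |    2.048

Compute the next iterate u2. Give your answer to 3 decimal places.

u2 = 2.100 − 2.048·(2.100 − 2.000) / (2.048 − (-1.000))
   = 2.100 − (0.20480)/(3.04800) = 2.03281

2.033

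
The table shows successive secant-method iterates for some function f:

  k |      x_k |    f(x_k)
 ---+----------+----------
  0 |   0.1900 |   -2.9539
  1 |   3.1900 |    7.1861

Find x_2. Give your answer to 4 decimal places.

1.0639

x_2 = 3.1900 − 7.1861·(3.1900 − 0.1900) / (7.1861 − (-2.9539))
   = 3.1900 − (21.558300)/(10.140000) = 1.063935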